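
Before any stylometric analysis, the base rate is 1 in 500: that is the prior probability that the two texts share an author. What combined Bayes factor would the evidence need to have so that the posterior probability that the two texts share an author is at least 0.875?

3493

Prior odds = 0.002/0.998 = 1/499.
Target odds = 0.875/0.125 = 7.
Required Bayes factor = 7 ÷ (1/499) = 3493.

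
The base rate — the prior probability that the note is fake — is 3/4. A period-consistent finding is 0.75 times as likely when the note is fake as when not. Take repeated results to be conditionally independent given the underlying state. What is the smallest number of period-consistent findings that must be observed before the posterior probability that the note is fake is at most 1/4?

Prior odds = 0.75/0.25 = 3.
Likelihood ratio per period-consistent finding = 0.75.
Target posterior odds = 0.25/0.75 = 1/3.
Require 0.75ⁿ ≤ 1/3 ÷ 3 = 1/9.
0.75⁷ = 2187/16384 is still above 1/9 but 0.75⁸ = 6561/65536 is at or below it, so n = 8.

8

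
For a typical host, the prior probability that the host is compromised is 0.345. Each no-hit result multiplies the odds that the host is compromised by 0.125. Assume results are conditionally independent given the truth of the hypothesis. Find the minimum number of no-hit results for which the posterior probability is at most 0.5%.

Prior odds = 0.345/0.655 = 69/131.
Likelihood ratio per no-hit result = 0.125.
Target posterior odds = 0.005/0.995 = 1/199.
Need (69/131) × 0.125ⁿ ≤ 1/199, i.e. 0.125ⁿ ≤ 131/13731.
0.125² = 0.015625 is still above 131/13731 but 0.125³ = 0.001953125 is at or below it, so n = 3.

3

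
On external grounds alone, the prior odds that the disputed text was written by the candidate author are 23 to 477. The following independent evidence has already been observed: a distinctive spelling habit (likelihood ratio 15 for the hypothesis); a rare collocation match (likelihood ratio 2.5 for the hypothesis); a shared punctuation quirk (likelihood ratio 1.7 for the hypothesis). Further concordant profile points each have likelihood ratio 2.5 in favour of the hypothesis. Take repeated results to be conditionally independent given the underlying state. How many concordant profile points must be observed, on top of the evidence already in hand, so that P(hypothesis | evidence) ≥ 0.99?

4

Prior odds = 23/477.
Combined Bayes factor of the evidence already in hand = 15 × 2.5 × 1.7 = 63.75.
Odds after that evidence = (23/477) × 63.75 = 1955/636.
Target odds = 0.99/0.01 = 99.
Need 2.5ⁿ ≥ 99 ÷ (1955/636) = 62964/1955.
2.5³ = 15.625 falls short of 62964/1955 but 2.5⁴ = 39.0625 reaches it, so n = 4.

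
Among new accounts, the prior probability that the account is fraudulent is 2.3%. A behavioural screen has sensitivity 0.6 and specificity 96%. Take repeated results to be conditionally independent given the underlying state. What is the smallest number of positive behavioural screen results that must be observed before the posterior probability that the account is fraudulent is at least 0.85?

Prior odds = 0.023/0.977 = 23/977.
False-positive rate = 1 − 0.96 = 0.04; likelihood ratio of a positive = 0.6/0.04 = 15.
Target posterior odds = 0.85/0.15 = 17/3.
Need (23/977) × 15ⁿ ≥ 17/3, i.e. 15ⁿ ≥ 16609/69.
15² = 225 falls short of 16609/69 but 15³ = 3375 reaches it, so n = 3.

3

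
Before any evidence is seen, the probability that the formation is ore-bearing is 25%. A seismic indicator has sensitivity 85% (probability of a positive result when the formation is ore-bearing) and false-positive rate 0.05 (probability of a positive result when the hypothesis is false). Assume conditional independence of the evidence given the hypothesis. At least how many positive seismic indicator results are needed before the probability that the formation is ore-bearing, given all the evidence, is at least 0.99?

Prior odds: 0.25 ÷ 0.75 = 1/3.
Likelihood ratio of a positive result = 0.85/0.05 = 17.
Target posterior odds = 0.99/0.01 = 99.
Require 17ⁿ ≥ 99 ÷ (1/3) = 297.
17² = 289 falls short of 297 but 17³ = 4913 reaches it, so n = 3.

3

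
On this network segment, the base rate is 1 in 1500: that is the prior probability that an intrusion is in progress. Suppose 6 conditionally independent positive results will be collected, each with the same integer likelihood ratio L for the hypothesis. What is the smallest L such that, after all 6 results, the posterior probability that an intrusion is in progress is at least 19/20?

Prior odds = (1/1500)/(1499/1500) = 1/1499.
Target odds = 0.95/0.05 = 19.
Need L⁶ ≥ 19 ÷ (1/1499) = 28481.
5⁶ = 15625 < 28481 ≤ 46656 = 6⁶, so L = 6.

6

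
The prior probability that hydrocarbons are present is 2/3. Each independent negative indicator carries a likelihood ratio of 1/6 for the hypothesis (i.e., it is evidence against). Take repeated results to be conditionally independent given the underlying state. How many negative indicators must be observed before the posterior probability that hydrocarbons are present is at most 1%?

Prior odds: (2/3) ÷ (1/3) = 2.
Likelihood ratio per negative indicator = 1/6.
Target odds: 0.01 ÷ 0.99 = 1/99.
Need 2 × (1/6)ⁿ ≤ 1/99, i.e. (1/6)ⁿ ≤ 1/198.
(1/6)² = 1/36 is still above 1/198 but (1/6)³ = 1/216 is at or below it, so n = 3.

3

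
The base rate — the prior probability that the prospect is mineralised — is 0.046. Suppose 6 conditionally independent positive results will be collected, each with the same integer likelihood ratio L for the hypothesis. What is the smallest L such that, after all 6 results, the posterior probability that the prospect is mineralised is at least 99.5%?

5

Prior odds = 0.046/0.954 = 23/477.
Target odds = 0.995/0.005 = 199.
Need L⁶ ≥ 199 ÷ (23/477) = 94923/23.
4⁶ = 4096 < 94923/23 ≤ 15625 = 5⁶, so L = 5.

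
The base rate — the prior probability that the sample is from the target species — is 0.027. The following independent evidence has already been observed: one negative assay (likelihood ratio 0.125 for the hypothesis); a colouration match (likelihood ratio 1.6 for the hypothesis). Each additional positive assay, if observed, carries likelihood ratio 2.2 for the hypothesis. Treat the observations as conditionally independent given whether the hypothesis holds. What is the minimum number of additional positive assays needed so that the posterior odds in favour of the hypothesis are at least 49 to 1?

12

Prior odds = 0.027/0.973 = 27/973.
Combined Bayes factor of the evidence already in hand = 0.125 × 1.6 = 0.2.
Odds after that evidence = (27/973) × 0.2 = 27/4865.
Target odds = 49.
Need 2.2ⁿ ≥ 49 ÷ (27/4865) = 238385/27.
2.2¹¹ ≈5843.18 falls short of 238385/27 but 2.2¹² ≈12855 reaches it, so n = 12.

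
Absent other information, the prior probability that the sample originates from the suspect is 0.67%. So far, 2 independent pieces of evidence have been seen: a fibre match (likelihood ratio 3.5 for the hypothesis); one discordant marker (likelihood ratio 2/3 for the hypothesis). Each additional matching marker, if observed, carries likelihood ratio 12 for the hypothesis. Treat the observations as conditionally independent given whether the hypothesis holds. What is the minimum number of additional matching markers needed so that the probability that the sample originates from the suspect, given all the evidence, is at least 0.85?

3

Prior odds = 0.0067/0.9933 = 67/9933.
Combined Bayes factor of the evidence already in hand = 3.5 × (2/3) = 7/3.
Odds after that evidence = (67/9933) × 7/3 = 67/4257.
Target odds = 0.85/0.15 = 17/3.
Need 12ⁿ ≥ 17/3 ÷ (67/4257) = 24123/67.
12² = 144 falls short of 24123/67 but 12³ = 1728 reaches it, so n = 3.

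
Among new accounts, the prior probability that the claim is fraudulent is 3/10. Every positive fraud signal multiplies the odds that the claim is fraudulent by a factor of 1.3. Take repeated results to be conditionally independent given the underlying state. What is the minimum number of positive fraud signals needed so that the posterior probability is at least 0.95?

15

Prior odds: 0.3 ÷ 0.7 = 3/7.
Likelihood ratio per positive fraud signal = 1.3.
Target odds: 0.95 ÷ 0.05 = 19.
Need (3/7) × 1.3ⁿ ≥ 19, i.e. 1.3ⁿ ≥ 133/3.
1.3¹⁴ ≈39.3738 falls short of 133/3 but 1.3¹⁵ ≈51.1859 reaches it, so n = 15.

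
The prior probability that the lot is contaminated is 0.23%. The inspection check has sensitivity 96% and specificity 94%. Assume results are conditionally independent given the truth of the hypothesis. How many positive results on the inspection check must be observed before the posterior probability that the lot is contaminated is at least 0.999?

5

Prior odds: 0.0023 ÷ 0.9977 = 23/9977.
False-positive rate = 1 − 0.94 = 0.06; likelihood ratio of a positive = 0.96/0.06 = 16.
Target odds: 0.999 ÷ 0.001 = 999.
Require 16ⁿ ≥ 999 ÷ (23/9977) = 9967023/23.
16⁴ = 65536 falls short of 9967023/23 but 16⁵ = 1048576 reaches it, so n = 5.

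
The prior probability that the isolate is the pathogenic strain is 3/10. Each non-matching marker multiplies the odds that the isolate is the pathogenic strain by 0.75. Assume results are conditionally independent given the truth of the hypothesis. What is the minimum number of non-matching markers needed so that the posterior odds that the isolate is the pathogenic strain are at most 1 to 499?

Prior odds = 0.3/0.7 = 3/7.
Likelihood ratio per non-matching marker = 0.75.
Target odds = 1/499.
Require 0.75ⁿ ≤ 1/499 ÷ (3/7) = 7/1497.
0.75¹⁸ ≈0.00563771 is still above 7/1497 but 0.75¹⁹ ≈0.00422828 is at or below it, so n = 19.

19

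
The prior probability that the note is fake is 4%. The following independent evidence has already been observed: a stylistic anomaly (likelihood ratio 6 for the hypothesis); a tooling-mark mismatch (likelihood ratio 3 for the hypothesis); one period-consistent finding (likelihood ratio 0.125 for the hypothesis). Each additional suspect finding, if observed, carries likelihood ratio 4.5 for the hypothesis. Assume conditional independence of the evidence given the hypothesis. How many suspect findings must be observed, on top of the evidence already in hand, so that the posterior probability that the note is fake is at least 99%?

5

Prior odds = 0.04/0.96 = 1/24.
Combined Bayes factor of the evidence already in hand = 6 × 3 × 0.125 = 2.25.
Odds after that evidence = (1/24) × 2.25 = 0.09375.
Target odds = 0.99/0.01 = 99.
Need 4.5ⁿ ≥ 99 ÷ 0.09375 = 1056.
4.5⁴ = 410.0625 falls short of 1056 but 4.5⁵ = 1845.28125 reaches it, so n = 5.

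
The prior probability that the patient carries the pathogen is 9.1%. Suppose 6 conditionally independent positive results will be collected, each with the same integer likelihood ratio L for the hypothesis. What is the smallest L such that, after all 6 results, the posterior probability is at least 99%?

4

Prior odds = 0.091/0.909 = 91/909.
Target odds = 0.99/0.01 = 99.
Need L⁶ ≥ 99 ÷ (91/909) = 89991/91.
3⁶ = 729 < 89991/91 ≤ 4096 = 4⁶, so L = 4.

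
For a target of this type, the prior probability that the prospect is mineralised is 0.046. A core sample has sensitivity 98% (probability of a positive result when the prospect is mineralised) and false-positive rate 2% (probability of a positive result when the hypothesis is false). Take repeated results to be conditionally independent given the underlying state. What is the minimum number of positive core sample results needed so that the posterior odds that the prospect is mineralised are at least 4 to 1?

Prior odds = 0.046/0.954 = 23/477.
Likelihood ratio of a positive result = 0.98/0.02 = 49.
Target odds = 4.
Need (23/477) × 49ⁿ ≥ 4, i.e. 49ⁿ ≥ 1908/23.
49¹ = 49 falls short of 1908/23 but 49² = 2401 reaches it, so n = 2.

2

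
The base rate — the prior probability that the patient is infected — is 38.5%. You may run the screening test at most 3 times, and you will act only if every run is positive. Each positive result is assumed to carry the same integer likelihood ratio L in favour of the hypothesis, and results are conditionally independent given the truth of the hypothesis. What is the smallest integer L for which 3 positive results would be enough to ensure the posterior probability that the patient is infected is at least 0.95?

4

Prior odds = 0.385/0.615 = 77/123.
Target odds = 0.95/0.05 = 19.
Need L³ ≥ 19 ÷ (77/123) = 2337/77.
3³ = 27 < 2337/77 ≤ 64 = 4³, so L = 4.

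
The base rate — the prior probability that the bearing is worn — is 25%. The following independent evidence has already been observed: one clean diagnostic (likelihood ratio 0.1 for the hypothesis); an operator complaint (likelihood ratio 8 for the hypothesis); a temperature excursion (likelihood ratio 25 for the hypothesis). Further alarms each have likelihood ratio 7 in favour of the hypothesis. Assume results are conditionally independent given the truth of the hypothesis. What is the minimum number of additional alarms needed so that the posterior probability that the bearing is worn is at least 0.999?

3

Prior odds = 0.25/0.75 = 1/3.
Combined Bayes factor of the evidence already in hand = 0.1 × 8 × 25 = 20.
Odds after that evidence = (1/3) × 20 = 20/3.
Target odds = 0.999/0.001 = 999.
Need 7ⁿ ≥ 999 ÷ (20/3) = 149.85.
7² = 49 falls short of 149.85 but 7³ = 343 reaches it, so n = 3.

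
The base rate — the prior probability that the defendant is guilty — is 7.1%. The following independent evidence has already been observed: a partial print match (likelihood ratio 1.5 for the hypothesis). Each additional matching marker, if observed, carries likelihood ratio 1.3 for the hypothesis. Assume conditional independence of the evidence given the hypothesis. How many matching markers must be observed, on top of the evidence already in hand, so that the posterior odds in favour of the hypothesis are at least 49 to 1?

24

Prior odds = 0.071/0.929 = 71/929.
Bayes factor of the evidence already in hand = 1.5.
Odds after that evidence = (71/929) × 1.5 = 213/1858.
Target odds = 49.
Need 1.3ⁿ ≥ 49 ÷ (213/1858) = 91042/213.
1.3²³ ≈417.539 falls short of 91042/213 but 1.3²⁴ ≈542.801 reaches it, so n = 24.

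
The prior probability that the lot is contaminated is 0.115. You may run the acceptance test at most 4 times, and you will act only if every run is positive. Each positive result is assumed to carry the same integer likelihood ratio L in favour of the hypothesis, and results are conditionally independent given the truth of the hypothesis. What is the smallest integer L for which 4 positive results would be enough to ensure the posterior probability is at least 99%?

6

Prior odds = 0.115/0.885 = 23/177.
Target odds = 0.99/0.01 = 99.
Need L⁴ ≥ 99 ÷ (23/177) = 17523/23.
5⁴ = 625 < 17523/23 ≤ 1296 = 6⁴, so L = 6.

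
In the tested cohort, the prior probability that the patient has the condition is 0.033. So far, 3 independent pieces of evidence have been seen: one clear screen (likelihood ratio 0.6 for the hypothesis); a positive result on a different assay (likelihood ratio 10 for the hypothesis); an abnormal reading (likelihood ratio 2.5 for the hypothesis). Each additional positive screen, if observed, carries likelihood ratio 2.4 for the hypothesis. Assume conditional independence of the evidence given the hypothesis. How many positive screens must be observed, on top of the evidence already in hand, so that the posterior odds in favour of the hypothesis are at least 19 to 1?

Prior odds = 0.033/0.967 = 33/967.
Combined Bayes factor of the evidence already in hand = 0.6 × 10 × 2.5 = 15.
Odds after that evidence = (33/967) × 15 = 495/967.
Target odds = 19.
Need 2.4ⁿ ≥ 19 ÷ (495/967) = 18373/495.
2.4⁴ = 33.1776 falls short of 18373/495 but 2.4⁵ = 79.62624 reaches it, so n = 5.

5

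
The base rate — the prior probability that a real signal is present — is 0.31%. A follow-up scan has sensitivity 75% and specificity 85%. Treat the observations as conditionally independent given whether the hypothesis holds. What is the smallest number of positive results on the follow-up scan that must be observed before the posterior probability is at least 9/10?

5

Prior odds = 0.0031/0.9969 = 31/9969.
False-positive rate = 1 − 0.85 = 0.15; likelihood ratio of a positive = 0.75/0.15 = 5.
Target odds: 0.9 ÷ 0.1 = 9.
Need (31/9969) × 5ⁿ ≥ 9, i.e. 5ⁿ ≥ 89721/31.
5⁴ = 625 falls short of 89721/31 but 5⁵ = 3125 reaches it, so n = 5.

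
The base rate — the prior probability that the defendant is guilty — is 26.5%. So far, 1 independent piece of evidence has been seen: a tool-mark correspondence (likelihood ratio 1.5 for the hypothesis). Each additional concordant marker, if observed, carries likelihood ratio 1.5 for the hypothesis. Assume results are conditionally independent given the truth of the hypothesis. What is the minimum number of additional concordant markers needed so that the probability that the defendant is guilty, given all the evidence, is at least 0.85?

Prior odds = 0.265/0.735 = 53/147.
Bayes factor of the evidence already in hand = 1.5.
Odds after that evidence = (53/147) × 1.5 = 53/98.
Target odds = 0.85/0.15 = 17/3.
Need 1.5ⁿ ≥ 17/3 ÷ (53/98) = 1666/159.
1.5⁵ = 7.59375 falls short of 1666/159 but 1.5⁶ = 11.390625 reaches it, so n = 6.

6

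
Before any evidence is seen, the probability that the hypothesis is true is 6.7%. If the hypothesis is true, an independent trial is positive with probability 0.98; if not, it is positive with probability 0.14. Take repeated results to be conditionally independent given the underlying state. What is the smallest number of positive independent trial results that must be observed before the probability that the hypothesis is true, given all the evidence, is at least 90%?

Prior odds = 0.067/0.933 = 67/933.
Likelihood ratio of a positive = 0.98/0.14 = 7.
Target posterior odds = 0.9/0.1 = 9.
Need (67/933) × 7ⁿ ≥ 9, i.e. 7ⁿ ≥ 8397/67.
7² = 49 falls short of 8397/67 but 7³ = 343 reaches it, so n = 3.

3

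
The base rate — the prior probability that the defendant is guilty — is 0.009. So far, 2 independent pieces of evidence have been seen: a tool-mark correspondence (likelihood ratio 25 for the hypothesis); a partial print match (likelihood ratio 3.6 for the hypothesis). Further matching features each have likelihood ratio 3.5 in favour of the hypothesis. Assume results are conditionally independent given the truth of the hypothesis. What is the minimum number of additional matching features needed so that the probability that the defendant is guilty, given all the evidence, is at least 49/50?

4

Prior odds = 0.009/0.991 = 9/991.
Combined Bayes factor of the evidence already in hand = 25 × 3.6 = 90.
Odds after that evidence = (9/991) × 90 = 810/991.
Target odds = 0.98/0.02 = 49.
Need 3.5ⁿ ≥ 49 ÷ (810/991) = 48559/810.
3.5³ = 42.875 falls short of 48559/810 but 3.5⁴ = 150.0625 reaches it, so n = 4.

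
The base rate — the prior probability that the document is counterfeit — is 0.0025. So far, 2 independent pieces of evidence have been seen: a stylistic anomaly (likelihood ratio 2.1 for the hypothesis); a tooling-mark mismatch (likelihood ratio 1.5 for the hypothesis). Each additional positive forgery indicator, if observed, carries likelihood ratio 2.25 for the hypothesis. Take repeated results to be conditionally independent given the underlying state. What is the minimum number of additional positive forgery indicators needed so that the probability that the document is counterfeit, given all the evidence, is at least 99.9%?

Prior odds = 0.0025/0.9975 = 1/399.
Combined Bayes factor of the evidence already in hand = 2.1 × 1.5 = 3.15.
Odds after that evidence = (1/399) × 3.15 = 3/380.
Target odds = 0.999/0.001 = 999.
Need 2.25ⁿ ≥ 999 ÷ (3/380) = 126540.
2.25¹⁴ ≈85222.7 falls short of 126540 but 2.25¹⁵ ≈191751 reaches it, so n = 15.

15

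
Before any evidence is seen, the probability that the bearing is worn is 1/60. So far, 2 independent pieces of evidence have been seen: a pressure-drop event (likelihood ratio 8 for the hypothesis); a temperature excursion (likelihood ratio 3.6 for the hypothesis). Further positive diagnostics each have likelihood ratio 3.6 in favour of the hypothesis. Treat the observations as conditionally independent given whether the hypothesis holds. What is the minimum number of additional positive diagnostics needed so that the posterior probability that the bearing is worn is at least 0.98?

Prior odds = (1/60)/(59/60) = 1/59.
Combined Bayes factor of the evidence already in hand = 8 × 3.6 = 28.8.
Odds after that evidence = (1/59) × 28.8 = 144/295.
Target odds = 0.98/0.02 = 49.
Need 3.6ⁿ ≥ 49 ÷ (144/295) = 14455/144.
3.6³ = 46.656 falls short of 14455/144 but 3.6⁴ = 167.9616 reaches it, so n = 4.

4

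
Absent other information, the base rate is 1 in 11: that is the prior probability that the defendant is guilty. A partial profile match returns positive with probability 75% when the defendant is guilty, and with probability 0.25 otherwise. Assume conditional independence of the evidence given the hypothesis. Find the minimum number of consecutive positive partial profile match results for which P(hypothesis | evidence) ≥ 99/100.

Prior odds = (1/11)/(10/11) = 0.1.
Likelihood ratio of a positive result = 0.75/0.25 = 3.
Target odds: 0.99 ÷ 0.01 = 99.
Require 3ⁿ ≥ 99 ÷ 0.1 = 990.
3⁶ = 729 falls short of 990 but 3⁷ = 2187 reaches it, so n = 7.

7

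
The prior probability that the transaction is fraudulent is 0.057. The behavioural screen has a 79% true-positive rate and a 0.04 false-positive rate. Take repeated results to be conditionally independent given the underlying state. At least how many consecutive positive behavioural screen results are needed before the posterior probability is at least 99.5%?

Prior odds: 0.057 ÷ 0.943 = 57/943.
Likelihood ratio of a positive result = 0.79/0.04 = 19.75.
Target posterior odds = 0.995/0.005 = 199.
Require 19.75ⁿ ≥ 199 ÷ (57/943) = 187657/57.
19.75² = 390.0625 falls short of 187657/57 but 19.75³ = 7703.734375 reaches it, so n = 3.

3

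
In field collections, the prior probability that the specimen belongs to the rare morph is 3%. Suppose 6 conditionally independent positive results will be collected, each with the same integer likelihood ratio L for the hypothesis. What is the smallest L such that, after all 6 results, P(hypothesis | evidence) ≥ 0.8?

Prior odds = 0.03/0.97 = 3/97.
Target odds = 0.8/0.2 = 4.
Need L⁶ ≥ 4 ÷ (3/97) = 388/3.
2⁶ = 64 < 388/3 ≤ 729 = 3⁶, so L = 3.

3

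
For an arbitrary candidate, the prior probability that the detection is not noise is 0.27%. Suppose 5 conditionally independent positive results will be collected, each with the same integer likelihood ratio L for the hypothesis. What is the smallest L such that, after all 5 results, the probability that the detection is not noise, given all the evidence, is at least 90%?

Prior odds = 0.0027/0.9973 = 27/9973.
Target odds = 0.9/0.1 = 9.
Need L⁵ ≥ 9 ÷ (27/9973) = 9973/3.
5⁵ = 3125 < 9973/3 ≤ 7776 = 6⁵, so L = 6.

6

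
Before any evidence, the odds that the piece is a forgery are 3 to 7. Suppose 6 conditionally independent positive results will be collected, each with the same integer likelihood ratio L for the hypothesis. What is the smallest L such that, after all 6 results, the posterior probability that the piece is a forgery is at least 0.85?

Prior odds = 3/7.
Target odds = 0.85/0.15 = 17/3.
Need L⁶ ≥ 17/3 ÷ (3/7) = 119/9.
1⁶ = 1 < 119/9 ≤ 64 = 2⁶, so L = 2.

2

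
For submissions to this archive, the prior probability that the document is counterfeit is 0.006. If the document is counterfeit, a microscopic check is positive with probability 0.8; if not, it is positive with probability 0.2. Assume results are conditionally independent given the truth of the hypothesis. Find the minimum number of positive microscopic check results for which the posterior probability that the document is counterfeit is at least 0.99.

Prior odds: 0.006 ÷ 0.994 = 3/497.
Likelihood ratio of a positive = 0.8/0.2 = 4.
Target odds: 0.99 ÷ 0.01 = 99.
Require 4ⁿ ≥ 99 ÷ (3/497) = 16401.
4⁷ = 16384 falls short of 16401 but 4⁸ = 65536 reaches it, so n = 8.

8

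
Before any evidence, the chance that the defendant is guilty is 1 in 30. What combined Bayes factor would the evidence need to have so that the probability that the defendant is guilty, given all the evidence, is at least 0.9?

Prior odds = (1/30)/(29/30) = 1/29.
Target odds = 0.9/0.1 = 9.
Required Bayes factor = 9 ÷ (1/29) = 261.

261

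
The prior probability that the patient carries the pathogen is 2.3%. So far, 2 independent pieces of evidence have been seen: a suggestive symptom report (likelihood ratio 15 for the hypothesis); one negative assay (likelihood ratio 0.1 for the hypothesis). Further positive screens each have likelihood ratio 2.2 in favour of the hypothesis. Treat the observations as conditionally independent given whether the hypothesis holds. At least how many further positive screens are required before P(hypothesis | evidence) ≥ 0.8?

Prior odds = 0.023/0.977 = 23/977.
Combined Bayes factor of the evidence already in hand = 15 × 0.1 = 1.5.
Odds after that evidence = (23/977) × 1.5 = 69/1954.
Target odds = 0.8/0.2 = 4.
Need 2.2ⁿ ≥ 4 ÷ (69/1954) = 7816/69.
2.2⁵ = 51.53632 falls short of 7816/69 but 2.2⁶ = 1771561/15625 reaches it, so n = 6.

6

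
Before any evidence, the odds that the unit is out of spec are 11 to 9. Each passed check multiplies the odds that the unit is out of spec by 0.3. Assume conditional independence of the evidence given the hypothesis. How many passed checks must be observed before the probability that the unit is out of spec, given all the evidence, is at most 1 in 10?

2

Prior odds = 11/9.
Likelihood ratio per passed check = 0.3.
Target odds: 0.1 ÷ 0.9 = 1/9.
Require 0.3ⁿ ≤ 1/9 ÷ (11/9) = 1/11.
0.3¹ = 0.3 is still above 1/11 but 0.3² = 0.09 is at or below it, so n = 2.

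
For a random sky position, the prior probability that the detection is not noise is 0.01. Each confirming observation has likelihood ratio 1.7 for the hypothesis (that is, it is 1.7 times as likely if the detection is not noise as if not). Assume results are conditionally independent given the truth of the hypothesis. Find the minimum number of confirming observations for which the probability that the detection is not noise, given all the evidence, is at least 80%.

12

Prior odds: 0.01 ÷ 0.99 = 1/99.
Likelihood ratio per confirming observation = 1.7.
Target odds: 0.8 ÷ 0.2 = 4.
Need (1/99) × 1.7ⁿ ≥ 4, i.e. 1.7ⁿ ≥ 396.
1.7¹¹ ≈342.719 falls short of 396 but 1.7¹² ≈582.622 reaches it, so n = 12.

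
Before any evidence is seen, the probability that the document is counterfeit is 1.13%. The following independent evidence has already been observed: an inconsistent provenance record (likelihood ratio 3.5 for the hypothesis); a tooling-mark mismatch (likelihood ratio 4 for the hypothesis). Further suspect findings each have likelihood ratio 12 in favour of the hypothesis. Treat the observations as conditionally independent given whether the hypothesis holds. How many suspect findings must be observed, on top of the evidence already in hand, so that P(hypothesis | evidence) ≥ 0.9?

2

Prior odds = 0.0113/0.9887 = 113/9887.
Combined Bayes factor of the evidence already in hand = 3.5 × 4 = 14.
Odds after that evidence = (113/9887) × 14 = 1582/9887.
Target odds = 0.9/0.1 = 9.
Need 12ⁿ ≥ 9 ÷ (1582/9887) = 88983/1582.
12¹ = 12 falls short of 88983/1582 but 12² = 144 reaches it, so n = 2.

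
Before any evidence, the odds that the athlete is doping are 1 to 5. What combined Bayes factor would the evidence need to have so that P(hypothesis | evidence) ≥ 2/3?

10

Prior odds = 0.2.
Target odds = (2/3)/(1/3) = 2.
Required Bayes factor = 2 ÷ 0.2 = 10.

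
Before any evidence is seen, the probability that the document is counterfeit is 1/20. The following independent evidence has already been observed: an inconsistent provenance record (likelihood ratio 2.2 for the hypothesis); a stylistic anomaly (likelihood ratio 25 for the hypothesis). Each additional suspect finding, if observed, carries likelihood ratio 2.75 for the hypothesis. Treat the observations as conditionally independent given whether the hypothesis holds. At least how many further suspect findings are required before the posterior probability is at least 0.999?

6

Prior odds = 0.05/0.95 = 1/19.
Combined Bayes factor of the evidence already in hand = 2.2 × 25 = 55.
Odds after that evidence = (1/19) × 55 = 55/19.
Target odds = 0.999/0.001 = 999.
Need 2.75ⁿ ≥ 999 ÷ (55/19) = 18981/55.
2.75⁵ = 161051/1024 falls short of 18981/55 but 2.75⁶ = 1771561/4096 reaches it, so n = 6.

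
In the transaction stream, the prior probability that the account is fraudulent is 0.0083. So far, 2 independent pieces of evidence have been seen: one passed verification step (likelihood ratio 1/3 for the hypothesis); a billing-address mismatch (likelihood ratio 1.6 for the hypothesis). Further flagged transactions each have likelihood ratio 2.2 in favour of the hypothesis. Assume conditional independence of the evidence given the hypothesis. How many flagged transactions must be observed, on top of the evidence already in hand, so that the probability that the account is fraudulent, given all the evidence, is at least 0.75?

9

Prior odds = 0.0083/0.9917 = 83/9917.
Combined Bayes factor of the evidence already in hand = (1/3) × 1.6 = 8/15.
Odds after that evidence = (83/9917) × 8/15 = 664/148755.
Target odds = 0.75/0.25 = 3.
Need 2.2ⁿ ≥ 3 ÷ (664/148755) = 446265/664.
2.2⁸ = 214358881/390625 falls short of 446265/664 but 2.2⁹ ≈1207.27 reaches it, so n = 9.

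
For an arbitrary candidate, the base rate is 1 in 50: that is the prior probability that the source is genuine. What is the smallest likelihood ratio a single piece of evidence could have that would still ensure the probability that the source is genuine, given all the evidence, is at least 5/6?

245

Prior odds = 0.02/0.98 = 1/49.
Target odds = (5/6)/(1/6) = 5.
Required Bayes factor = 5 ÷ (1/49) = 245.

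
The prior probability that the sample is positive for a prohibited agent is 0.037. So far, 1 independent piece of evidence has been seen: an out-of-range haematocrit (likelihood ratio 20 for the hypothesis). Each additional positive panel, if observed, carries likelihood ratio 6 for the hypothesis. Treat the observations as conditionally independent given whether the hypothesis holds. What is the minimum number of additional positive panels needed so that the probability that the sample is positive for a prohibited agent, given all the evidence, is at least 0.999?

Prior odds = 0.037/0.963 = 37/963.
Bayes factor of the evidence already in hand = 20.
Odds after that evidence = (37/963) × 20 = 740/963.
Target odds = 0.999/0.001 = 999.
Need 6ⁿ ≥ 999 ÷ (740/963) = 1300.05.
6⁴ = 1296 falls short of 1300.05 but 6⁵ = 7776 reaches it, so n = 5.

5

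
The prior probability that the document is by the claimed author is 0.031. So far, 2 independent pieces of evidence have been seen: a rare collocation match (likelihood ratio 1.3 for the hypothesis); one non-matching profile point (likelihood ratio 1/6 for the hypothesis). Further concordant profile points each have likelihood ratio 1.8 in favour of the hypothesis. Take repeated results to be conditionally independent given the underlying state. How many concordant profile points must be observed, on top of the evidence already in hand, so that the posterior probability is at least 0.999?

Prior odds = 0.031/0.969 = 31/969.
Combined Bayes factor of the evidence already in hand = 1.3 × (1/6) = 13/60.
Odds after that evidence = (31/969) × 13/60 = 403/58140.
Target odds = 0.999/0.001 = 999.
Need 1.8ⁿ ≥ 999 ÷ (403/58140) = 58081860/403.
1.8²⁰ ≈127482 falls short of 58081860/403 but 1.8²¹ ≈229468 reaches it, so n = 21.

21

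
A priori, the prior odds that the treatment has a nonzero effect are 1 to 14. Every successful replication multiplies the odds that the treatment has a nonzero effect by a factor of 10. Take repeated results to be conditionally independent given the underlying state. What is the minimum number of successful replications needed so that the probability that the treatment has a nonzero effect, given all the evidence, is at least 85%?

Prior odds = 1/14.
Likelihood ratio per successful replication = 10.
Target posterior odds = 0.85/0.15 = 17/3.
Need (1/14) × 10ⁿ ≥ 17/3, i.e. 10ⁿ ≥ 238/3.
10¹ = 10 falls short of 238/3 but 10² = 100 reaches it, so n = 2.

2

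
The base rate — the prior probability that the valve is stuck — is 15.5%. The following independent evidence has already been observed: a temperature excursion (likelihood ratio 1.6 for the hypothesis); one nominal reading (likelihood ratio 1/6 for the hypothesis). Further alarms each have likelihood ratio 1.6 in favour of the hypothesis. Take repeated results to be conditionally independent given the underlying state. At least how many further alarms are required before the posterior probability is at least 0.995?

18

Prior odds = 0.155/0.845 = 31/169.
Combined Bayes factor of the evidence already in hand = 1.6 × (1/6) = 4/15.
Odds after that evidence = (31/169) × 4/15 = 124/2535.
Target odds = 0.995/0.005 = 199.
Need 1.6ⁿ ≥ 199 ÷ (124/2535) = 504465/124.
1.6¹⁷ ≈2951.48 falls short of 504465/124 but 1.6¹⁸ ≈4722.37 reaches it, so n = 18.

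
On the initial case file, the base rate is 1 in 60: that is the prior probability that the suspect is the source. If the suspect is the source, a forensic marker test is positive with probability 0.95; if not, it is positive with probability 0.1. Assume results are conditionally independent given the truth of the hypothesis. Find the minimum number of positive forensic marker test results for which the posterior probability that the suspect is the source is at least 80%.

3

Prior odds: (1/60) ÷ (59/60) = 1/59.
Likelihood ratio of a positive = 0.95/0.1 = 9.5.
Target posterior odds = 0.8/0.2 = 4.
Need (1/59) × 9.5ⁿ ≥ 4, i.e. 9.5ⁿ ≥ 236.
9.5² = 90.25 falls short of 236 but 9.5³ = 857.375 reaches it, so n = 3.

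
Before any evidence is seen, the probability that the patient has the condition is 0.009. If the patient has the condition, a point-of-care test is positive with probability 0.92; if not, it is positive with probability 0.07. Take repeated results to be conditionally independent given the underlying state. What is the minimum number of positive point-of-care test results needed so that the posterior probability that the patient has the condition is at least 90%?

Prior odds: 0.009 ÷ 0.991 = 9/991.
Likelihood ratio of a positive = 0.92/0.07 = 92/7.
Target odds: 0.9 ÷ 0.1 = 9.
Need (9/991) × (92/7)ⁿ ≥ 9, i.e. (92/7)ⁿ ≥ 991.
(92/7)² = 8464/49 falls short of 991 but (92/7)³ = 778688/343 reaches it, so n = 3.

3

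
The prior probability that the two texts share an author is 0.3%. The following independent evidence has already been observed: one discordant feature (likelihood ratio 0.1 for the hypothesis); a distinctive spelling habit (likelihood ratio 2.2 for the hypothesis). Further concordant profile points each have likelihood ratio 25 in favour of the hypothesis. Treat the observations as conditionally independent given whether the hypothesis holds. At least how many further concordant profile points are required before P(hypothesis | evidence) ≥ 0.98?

4

Prior odds = 0.003/0.997 = 3/997.
Combined Bayes factor of the evidence already in hand = 0.1 × 2.2 = 0.22.
Odds after that evidence = (3/997) × 0.22 = 33/49850.
Target odds = 0.98/0.02 = 49.
Need 25ⁿ ≥ 49 ÷ (33/49850) = 2442650/33.
25³ = 15625 falls short of 2442650/33 but 25⁴ = 390625 reaches it, so n = 4.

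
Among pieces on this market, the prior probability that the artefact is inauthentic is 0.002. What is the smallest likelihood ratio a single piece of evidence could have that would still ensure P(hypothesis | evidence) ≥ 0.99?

Prior odds = 0.002/0.998 = 1/499.
Target odds = 0.99/0.01 = 99.
Required Bayes factor = 99 ÷ (1/499) = 49401.

49401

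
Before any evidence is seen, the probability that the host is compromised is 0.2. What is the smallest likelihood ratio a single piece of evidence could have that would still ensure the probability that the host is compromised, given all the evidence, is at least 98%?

Prior odds = 0.2/0.8 = 0.25.
Target odds = 0.98/0.02 = 49.
Required Bayes factor = 49 ÷ 0.25 = 196.

196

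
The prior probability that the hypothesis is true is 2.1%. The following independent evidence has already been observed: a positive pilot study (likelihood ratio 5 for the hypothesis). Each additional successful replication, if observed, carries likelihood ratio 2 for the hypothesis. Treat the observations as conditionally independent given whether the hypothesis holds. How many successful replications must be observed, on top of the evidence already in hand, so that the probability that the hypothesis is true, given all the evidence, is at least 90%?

7

Prior odds = 0.021/0.979 = 21/979.
Bayes factor of the evidence already in hand = 5.
Odds after that evidence = (21/979) × 5 = 105/979.
Target odds = 0.9/0.1 = 9.
Need 2ⁿ ≥ 9 ÷ (105/979) = 2937/35.
2⁶ = 64 falls short of 2937/35 but 2⁷ = 128 reaches it, so n = 7.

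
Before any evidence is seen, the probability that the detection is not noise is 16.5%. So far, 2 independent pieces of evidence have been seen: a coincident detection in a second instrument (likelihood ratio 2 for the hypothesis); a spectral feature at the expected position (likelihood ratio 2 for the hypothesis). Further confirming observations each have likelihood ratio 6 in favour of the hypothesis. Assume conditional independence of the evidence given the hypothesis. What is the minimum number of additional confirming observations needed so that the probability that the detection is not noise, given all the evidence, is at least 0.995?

Prior odds = 0.165/0.835 = 33/167.
Combined Bayes factor of the evidence already in hand = 2 × 2 = 4.
Odds after that evidence = (33/167) × 4 = 132/167.
Target odds = 0.995/0.005 = 199.
Need 6ⁿ ≥ 199 ÷ (132/167) = 33233/132.
6³ = 216 falls short of 33233/132 but 6⁴ = 1296 reaches it, so n = 4.

4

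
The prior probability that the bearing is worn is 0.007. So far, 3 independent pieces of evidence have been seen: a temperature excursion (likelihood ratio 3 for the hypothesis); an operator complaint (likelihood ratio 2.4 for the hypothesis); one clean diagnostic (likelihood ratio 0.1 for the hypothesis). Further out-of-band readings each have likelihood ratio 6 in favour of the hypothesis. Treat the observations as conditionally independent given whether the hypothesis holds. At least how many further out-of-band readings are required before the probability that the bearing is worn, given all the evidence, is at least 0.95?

5

Prior odds = 0.007/0.993 = 7/993.
Combined Bayes factor of the evidence already in hand = 3 × 2.4 × 0.1 = 0.72.
Odds after that evidence = (7/993) × 0.72 = 42/8275.
Target odds = 0.95/0.05 = 19.
Need 6ⁿ ≥ 19 ÷ (42/8275) = 157225/42.
6⁴ = 1296 falls short of 157225/42 but 6⁵ = 7776 reaches it, so n = 5.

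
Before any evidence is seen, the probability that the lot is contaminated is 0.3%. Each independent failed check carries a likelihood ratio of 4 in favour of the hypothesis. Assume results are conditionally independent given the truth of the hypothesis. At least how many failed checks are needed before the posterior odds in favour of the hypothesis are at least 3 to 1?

Prior odds = 0.003/0.997 = 3/997.
Likelihood ratio per failed check = 4.
Target odds = 3.
Require 4ⁿ ≥ 3 ÷ (3/997) = 997.
4⁴ = 256 falls short of 997 but 4⁵ = 1024 reaches it, so n = 5.

5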